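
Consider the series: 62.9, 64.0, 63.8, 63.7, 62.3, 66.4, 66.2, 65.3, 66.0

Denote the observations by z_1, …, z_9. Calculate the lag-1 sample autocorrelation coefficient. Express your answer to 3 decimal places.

Mean z̄ = (62.9 + 64.0 + 63.8 + 63.7 + 62.3 + 66.4 + 66.2 + 65.3 + 66.0)/9 = 64.5111
Numerator Σ_{t=1}^{8}(z_t−z̄)(z_{t+1}−z̄) = 5.0777
Denominator Σ(z_t−z̄)² = 18.1689
r_1 = 5.0777 / 18.1689 = 0.279

0.279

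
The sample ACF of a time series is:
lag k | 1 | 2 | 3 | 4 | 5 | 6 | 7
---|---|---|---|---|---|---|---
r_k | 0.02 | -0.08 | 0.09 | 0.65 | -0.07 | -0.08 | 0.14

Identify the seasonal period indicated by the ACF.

4

The largest autocorrelation is r_4 = 0.65; the remaining lags stay at or below 0.14.
The dominant spike at lag 4 indicates a seasonal period of 4.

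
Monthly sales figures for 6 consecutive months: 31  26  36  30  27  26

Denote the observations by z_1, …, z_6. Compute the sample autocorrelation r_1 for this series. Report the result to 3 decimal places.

-0.227

Mean z̄ = (31 + 26 + 36 + 30 + 27 + 26)/6 = 29.3333
Deviations from mean: 1.6667, -3.3333, 6.6667, 0.6667, -2.3333, -3.3333
Numerator Σ_{t=1}^{5}(z_t−z̄)(z_{t+1}−z̄) = -17.1111
Denominator Σ(z_t−z̄)² = 75.3333
r_1 = -17.1111 / 75.3333 = -0.227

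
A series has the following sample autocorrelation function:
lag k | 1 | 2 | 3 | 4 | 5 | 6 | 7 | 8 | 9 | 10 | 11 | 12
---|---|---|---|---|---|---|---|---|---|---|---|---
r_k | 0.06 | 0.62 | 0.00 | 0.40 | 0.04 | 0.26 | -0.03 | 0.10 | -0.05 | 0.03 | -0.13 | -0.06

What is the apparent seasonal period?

The largest autocorrelation is r_2 = 0.62, with weaker echoes at lags 4 (0.40) and 6 (0.26); the remaining lags stay at or below 0.10.
The dominant spike at lag 2 indicates a seasonal period of 2.

2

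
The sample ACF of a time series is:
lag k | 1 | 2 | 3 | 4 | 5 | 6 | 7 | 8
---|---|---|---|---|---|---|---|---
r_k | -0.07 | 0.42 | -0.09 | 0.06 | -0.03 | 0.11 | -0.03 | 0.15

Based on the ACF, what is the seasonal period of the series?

2

The largest autocorrelation is r_2 = 0.42, with a weaker echo at lag 8 (0.15); the remaining lags stay at or below 0.11.
The dominant spike at lag 2 indicates a seasonal period of 2.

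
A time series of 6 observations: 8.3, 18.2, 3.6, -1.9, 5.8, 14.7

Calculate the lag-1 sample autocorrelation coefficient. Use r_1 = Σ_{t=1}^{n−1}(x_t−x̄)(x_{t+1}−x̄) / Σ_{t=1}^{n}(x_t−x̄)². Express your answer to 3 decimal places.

Mean x̄ = (8.3 + 18.2 + 3.6 − 1.9 + 5.8 + 14.7)/6 = 8.1167
Deviations from mean: 0.1833, 10.0833, -4.5167, -10.0167, -2.3167, 6.5833
Σ(x_t−x̄)(x_{t+1}−x̄) = (1.8486) + (-45.5431) + (45.2419) + (23.2053) + (-15.2514) = 9.5014
Denominator Σ(x_t−x̄)² = 271.1483
r_1 = 9.5014 / 271.1483 = 0.035

0.035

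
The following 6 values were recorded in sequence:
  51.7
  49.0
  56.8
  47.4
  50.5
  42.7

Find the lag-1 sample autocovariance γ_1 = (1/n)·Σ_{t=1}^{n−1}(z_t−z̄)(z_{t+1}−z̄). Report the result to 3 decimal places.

-5.010

Mean z̄ = (51.7 + 49.0 + 56.8 + 47.4 + 50.5 + 42.7)/6 = 49.6833
Deviations: 2.0167, -0.6833, 7.1167, -2.2833, 0.8167, -6.9833
Σ_{t=1}^{5}(z_t−z̄)(z_{t+1}−z̄) = -30.0586
γ_1 = -30.0586 / 6 = -5.010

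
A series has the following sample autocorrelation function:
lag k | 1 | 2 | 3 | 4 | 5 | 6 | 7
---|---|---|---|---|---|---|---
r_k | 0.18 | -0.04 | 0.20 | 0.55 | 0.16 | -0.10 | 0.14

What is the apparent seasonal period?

The largest autocorrelation is r_4 = 0.55; the remaining lags stay at or below 0.20.
The dominant spike at lag 4 indicates a seasonal period of 4.

4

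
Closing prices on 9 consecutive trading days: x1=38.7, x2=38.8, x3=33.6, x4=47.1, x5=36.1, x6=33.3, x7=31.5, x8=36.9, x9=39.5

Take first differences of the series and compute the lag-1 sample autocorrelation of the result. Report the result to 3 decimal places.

-0.474

First differences Δx: 0.1, -5.2, 13.5, -11.0, -2.8, -1.8, 5.4, 2.6
Mean of differences = 0.1000
Numerator Σ(Δx_t−Δx̄)(Δx_{t+1}−Δx̄) = -178.8800
Denominator Σ(Δx_t−Δx̄)² = 377.2200
r_1(Δx) = -178.8800 / 377.2200 = -0.474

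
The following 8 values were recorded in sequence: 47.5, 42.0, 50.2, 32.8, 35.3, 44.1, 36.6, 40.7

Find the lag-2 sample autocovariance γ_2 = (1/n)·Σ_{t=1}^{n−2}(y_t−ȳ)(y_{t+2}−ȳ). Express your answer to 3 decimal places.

-0.239

Mean ȳ = (47.5 + 42.0 + 50.2 + 32.8 + 35.3 + 44.1 + 36.6 + 40.7)/8 = 41.1500
Deviations: 6.3500, 0.8500, 9.0500, -8.3500, -5.8500, 2.9500, -4.5500, -0.4500
Σ_{t=1}^{6}(y_t−ȳ)(y_{t+2}−ȳ) = -1.9150
γ_2 = -1.9150 / 8 = -0.239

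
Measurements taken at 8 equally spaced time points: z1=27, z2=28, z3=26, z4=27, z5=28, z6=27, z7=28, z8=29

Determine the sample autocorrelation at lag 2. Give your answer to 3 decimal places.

Mean z̄ = (27 + 28 + 26 + 27 + 28 + 27 + 28 + 29)/8 = 27.5000
Deviations from mean: -0.5000, 0.5000, -1.5000, -0.5000, 0.5000, -0.5000, 0.5000, 1.5000
Σ(z_t−z̄)(z_{t+2}−z̄) = (0.7500) + (-0.2500) + (-0.7500) + (0.2500) + (0.2500) + (-0.7500) = -0.5000
Denominator Σ(z_t−z̄)² = 6.0000
r_2 = -0.5000 / 6.0000 = -0.083

-0.083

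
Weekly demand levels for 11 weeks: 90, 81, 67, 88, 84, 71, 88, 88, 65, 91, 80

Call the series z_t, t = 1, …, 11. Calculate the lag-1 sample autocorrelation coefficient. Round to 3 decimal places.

-0.460

Mean z̄ = (90 + 81 + 67 + 88 + 84 + 71 + 88 + 88 + 65 + 91 + 80)/11 = 81.1818
Numerator Σ_{t=1}^{10}(z_t−z̄)(z_{t+1}−z̄) = -408.9421
Denominator Σ(z_t−z̄)² = 889.6364
r_1 = -408.9421 / 889.6364 = -0.460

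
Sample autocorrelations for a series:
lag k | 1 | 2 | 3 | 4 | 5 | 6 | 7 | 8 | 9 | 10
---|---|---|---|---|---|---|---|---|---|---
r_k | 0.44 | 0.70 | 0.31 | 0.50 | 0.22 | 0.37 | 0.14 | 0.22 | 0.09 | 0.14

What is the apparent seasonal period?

2

The largest autocorrelation is r_2 = 0.70, with a weaker echo at lag 4 (0.50); the remaining lags stay at or below 0.44.
The dominant spike at lag 2 indicates a seasonal period of 2.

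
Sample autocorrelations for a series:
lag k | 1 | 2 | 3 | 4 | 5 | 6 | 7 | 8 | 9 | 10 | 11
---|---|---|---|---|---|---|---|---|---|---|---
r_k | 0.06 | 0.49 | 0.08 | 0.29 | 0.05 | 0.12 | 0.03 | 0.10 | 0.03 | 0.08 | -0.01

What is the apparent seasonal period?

2

The largest autocorrelation is r_2 = 0.49, with a weaker echo at lag 4 (0.29); the remaining lags stay at or below 0.12.
The dominant spike at lag 2 indicates a seasonal period of 2.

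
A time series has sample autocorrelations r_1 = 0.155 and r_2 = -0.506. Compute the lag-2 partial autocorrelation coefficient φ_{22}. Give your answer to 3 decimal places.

φ_{22} = (r_2 − r_1²) / (1 − r_1²)
r_1² = (0.155)² = 0.024025
Numerator = -0.506 − 0.0240 = -0.5300; denominator = 1 − 0.0240 = 0.9760
φ_{22} = -0.5300 / 0.9760 = -0.543

-0.543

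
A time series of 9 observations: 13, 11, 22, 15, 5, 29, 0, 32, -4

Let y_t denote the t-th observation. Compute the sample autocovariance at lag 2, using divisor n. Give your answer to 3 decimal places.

64.457

Mean ȳ = (13 + 11 + 22 + 15 + 5 + 29 + 0 + 32 − 4)/9 = 13.6667
Σ_{t=1}^{7}(y_t−ȳ)(y_{t+2}−ȳ) = 580.1111
γ_2 = 580.1111 / 9 = 64.457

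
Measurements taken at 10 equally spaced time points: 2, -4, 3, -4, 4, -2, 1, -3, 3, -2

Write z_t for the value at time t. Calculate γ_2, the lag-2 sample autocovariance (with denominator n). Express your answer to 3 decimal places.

Mean z̄ = (2 − 4 + 3 − 4 + 4 − 2 + 1 − 3 + 3 − 2)/10 = -0.2000
Σ_{t=1}^{8}(z_t−z̄)(z_{t+2}−z̄) = 60.7200
γ_2 = 60.7200 / 10 = 6.072

6.072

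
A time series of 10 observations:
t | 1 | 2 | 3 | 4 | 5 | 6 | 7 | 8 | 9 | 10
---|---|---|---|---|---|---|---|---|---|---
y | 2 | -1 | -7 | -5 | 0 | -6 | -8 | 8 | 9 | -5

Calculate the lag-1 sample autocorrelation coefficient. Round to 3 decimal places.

Mean ȳ = (2 − 1 − 7 − 5 + 0 − 6 − 8 + 8 + 9 − 5)/10 = -1.3000
Numerator Σ_{t=1}^{9}(y_t−ȳ)(y_{t+1}−ȳ) = 36.3100
Denominator Σ(y_t−ȳ)² = 332.1000
r_1 = 36.3100 / 332.1000 = 0.109

0.109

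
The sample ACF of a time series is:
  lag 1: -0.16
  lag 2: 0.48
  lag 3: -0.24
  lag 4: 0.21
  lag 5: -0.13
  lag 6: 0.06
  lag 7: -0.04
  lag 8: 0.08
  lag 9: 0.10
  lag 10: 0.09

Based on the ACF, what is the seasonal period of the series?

2

The largest autocorrelation is r_2 = 0.48, with a weaker echo at lag 4 (0.21); the remaining lags stay at or below 0.10.
The dominant spike at lag 2 indicates a seasonal period of 2.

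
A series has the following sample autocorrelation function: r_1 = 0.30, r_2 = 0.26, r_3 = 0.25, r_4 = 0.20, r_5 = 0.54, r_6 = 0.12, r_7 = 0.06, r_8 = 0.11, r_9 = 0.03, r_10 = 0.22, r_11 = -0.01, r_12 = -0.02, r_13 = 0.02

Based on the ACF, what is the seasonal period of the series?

5

The largest autocorrelation is r_5 = 0.54; the remaining lags stay at or below 0.30. The elevated value at lag 1 (0.30), dropping to 0.26 at lag 2, reflects decaying short-term dependence rather than seasonality.
The dominant spike at lag 5 indicates a seasonal period of 5.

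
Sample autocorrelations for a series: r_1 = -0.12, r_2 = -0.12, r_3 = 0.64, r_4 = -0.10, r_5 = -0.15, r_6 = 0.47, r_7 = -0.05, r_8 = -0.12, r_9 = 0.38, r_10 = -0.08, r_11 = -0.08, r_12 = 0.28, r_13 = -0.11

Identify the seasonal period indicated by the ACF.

The largest autocorrelation is r_3 = 0.64, with weaker echoes at lags 6 (0.47), 9 (0.38) and 12 (0.28); the remaining lags stay at or below -0.05.
The dominant spike at lag 3 indicates a seasonal period of 3.

3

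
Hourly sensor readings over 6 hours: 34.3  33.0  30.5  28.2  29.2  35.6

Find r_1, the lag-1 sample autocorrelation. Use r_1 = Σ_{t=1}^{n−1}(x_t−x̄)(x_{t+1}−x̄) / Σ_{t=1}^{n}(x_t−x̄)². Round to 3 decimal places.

0.129

Mean x̄ = (34.3 + 33.0 + 30.5 + 28.2 + 29.2 + 35.6)/6 = 31.8000
Deviations from mean: 2.5000, 1.2000, -1.3000, -3.6000, -2.6000, 3.8000
Numerator Σ_{t=1}^{5}(x_t−x̄)(x_{t+1}−x̄) = 5.6000
Denominator Σ(x_t−x̄)² = 43.5400
r_1 = 5.6000 / 43.5400 = 0.129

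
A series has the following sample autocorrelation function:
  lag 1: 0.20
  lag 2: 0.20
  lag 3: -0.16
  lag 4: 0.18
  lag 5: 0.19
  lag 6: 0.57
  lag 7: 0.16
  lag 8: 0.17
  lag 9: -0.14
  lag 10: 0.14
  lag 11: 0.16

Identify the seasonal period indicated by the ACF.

The largest autocorrelation is r_6 = 0.57; the remaining lags stay at or below 0.20.
The dominant spike at lag 6 indicates a seasonal period of 6.

6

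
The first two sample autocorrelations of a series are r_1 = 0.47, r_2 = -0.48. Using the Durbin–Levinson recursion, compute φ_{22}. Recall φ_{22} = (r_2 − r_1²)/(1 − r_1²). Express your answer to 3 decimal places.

φ_{22} = (r_2 − r_1²) / (1 − r_1²)
r_1² = (0.47)² = 0.2209
Numerator = -0.48 − 0.2209 = -0.7009; denominator = 1 − 0.2209 = 0.7791
φ_{22} = -0.7009 / 0.7791 = -0.900

-0.900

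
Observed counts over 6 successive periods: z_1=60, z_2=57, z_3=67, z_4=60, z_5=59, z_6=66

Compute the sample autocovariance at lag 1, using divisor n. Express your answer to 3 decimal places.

Mean z̄ = (60 + 57 + 67 + 60 + 59 + 66)/6 = 61.5000
Σ_{t=1}^{5}(z_t−z̄)(z_{t+1}−z̄) = -33.7500
γ_1 = -33.7500 / 6 = -5.625

-5.625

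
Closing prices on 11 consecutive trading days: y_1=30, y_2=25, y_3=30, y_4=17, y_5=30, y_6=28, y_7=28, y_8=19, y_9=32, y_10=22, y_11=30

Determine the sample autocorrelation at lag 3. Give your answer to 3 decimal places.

Mean ȳ = (30 + 25 + 30 + 17 + 30 + 28 + 28 + 19 + 32 + 22 + 30)/11 = 26.4545
Numerator Σ_{t=1}^{8}(y_t−ȳ)(y_{t+3}−ȳ) = -98.9835
Denominator Σ(y_t−ȳ)² = 252.7273
r_3 = -98.9835 / 252.7273 = -0.392

-0.392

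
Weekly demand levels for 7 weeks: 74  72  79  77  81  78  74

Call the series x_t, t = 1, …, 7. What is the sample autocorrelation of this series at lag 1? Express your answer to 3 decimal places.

Mean x̄ = (74 + 72 + 79 + 77 + 81 + 78 + 74)/7 = 76.4286
Deviations from mean: -2.4286, -4.4286, 2.5714, 0.5714, 4.5714, 1.5714, -2.4286
Σ(x_t−x̄)(x_{t+1}−x̄) = (10.7551) + (-11.3878) + (1.4694) + (2.6122) + (7.1837) + (-3.8163) = 6.8163
Denominator Σ(x_t−x̄)² = 61.7143
r_1 = 6.8163 / 61.7143 = 0.110

0.110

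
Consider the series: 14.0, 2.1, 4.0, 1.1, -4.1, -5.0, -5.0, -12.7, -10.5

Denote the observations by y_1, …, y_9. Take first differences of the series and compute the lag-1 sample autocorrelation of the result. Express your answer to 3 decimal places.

First differences Δy: -11.9, 1.9, -2.9, -5.2, -0.9, 0.0, -7.7, 2.2
Mean of differences = -3.0625
Numerator Σ(Δy_t−Δȳ)(Δy_{t+1}−Δȳ) = -80.0039
Denominator Σ(Δy_t−Δȳ)² = 170.5788
r_1(Δy) = -80.0039 / 170.5788 = -0.469

-0.469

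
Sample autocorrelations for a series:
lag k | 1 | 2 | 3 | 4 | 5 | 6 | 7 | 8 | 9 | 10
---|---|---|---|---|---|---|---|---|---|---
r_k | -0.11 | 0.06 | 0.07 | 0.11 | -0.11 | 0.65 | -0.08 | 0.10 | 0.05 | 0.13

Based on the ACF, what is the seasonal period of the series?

The largest autocorrelation is r_6 = 0.65; the remaining lags stay at or below 0.13.
The dominant spike at lag 6 indicates a seasonal period of 6.

6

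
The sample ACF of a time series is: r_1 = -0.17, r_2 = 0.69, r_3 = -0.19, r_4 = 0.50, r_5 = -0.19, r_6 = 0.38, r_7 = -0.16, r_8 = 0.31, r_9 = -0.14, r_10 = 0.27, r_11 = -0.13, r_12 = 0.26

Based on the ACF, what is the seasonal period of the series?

The largest autocorrelation is r_2 = 0.69, with weaker echoes at lags 4 (0.50), 6 (0.38), 8 (0.31), 10 (0.27) and 12 (0.26); the remaining lags stay at or below -0.13.
The dominant spike at lag 2 indicates a seasonal period of 2.

2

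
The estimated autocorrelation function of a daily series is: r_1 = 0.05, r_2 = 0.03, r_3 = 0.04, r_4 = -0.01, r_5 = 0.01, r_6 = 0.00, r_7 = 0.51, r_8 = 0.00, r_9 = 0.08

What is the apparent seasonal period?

7

The largest autocorrelation is r_7 = 0.51; the remaining lags stay at or below 0.08.
The dominant spike at lag 7 indicates a seasonal period of 7.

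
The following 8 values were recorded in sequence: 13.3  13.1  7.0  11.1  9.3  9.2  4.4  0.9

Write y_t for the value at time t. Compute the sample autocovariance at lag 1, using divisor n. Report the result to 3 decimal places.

5.262

Mean ȳ = (13.3 + 13.1 + 7.0 + 11.1 + 9.3 + 9.2 + 4.4 + 0.9)/8 = 8.5375
Σ_{t=1}^{7}(y_t−ȳ)(y_{t+1}−ȳ) = 42.0923
γ_1 = 42.0923 / 8 = 5.262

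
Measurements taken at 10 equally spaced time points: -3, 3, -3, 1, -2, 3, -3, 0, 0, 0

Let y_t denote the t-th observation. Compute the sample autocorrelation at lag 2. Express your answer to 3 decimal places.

0.518

Mean ȳ = (-3 + 3 − 3 + 1 − 2 + 3 − 3 + 0 + 0 + 0)/10 = -0.4000
Numerator Σ_{t=1}^{8}(y_t−ȳ)(y_{t+2}−ȳ) = 25.0800
Denominator Σ(y_t−ȳ)² = 48.4000
r_2 = 25.0800 / 48.4000 = 0.518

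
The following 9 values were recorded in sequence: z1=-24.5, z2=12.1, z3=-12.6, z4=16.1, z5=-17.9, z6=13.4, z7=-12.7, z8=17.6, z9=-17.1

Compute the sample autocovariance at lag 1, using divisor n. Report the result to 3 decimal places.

-204.118

Mean z̄ = (-24.5 + 12.1 − 12.6 + 16.1 − 17.9 + 13.4 − 12.7 + 17.6 − 17.1)/9 = -2.8444
Σ_{t=1}^{8}(z_t−z̄)(z_{t+1}−z̄) = -1837.0598
γ_1 = -1837.0598 / 9 = -204.118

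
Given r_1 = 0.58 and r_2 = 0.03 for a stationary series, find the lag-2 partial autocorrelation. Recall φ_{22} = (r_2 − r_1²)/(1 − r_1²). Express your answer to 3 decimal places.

-0.462

φ_{22} = (r_2 − r_1²) / (1 − r_1²)
r_1² = (0.58)² = 0.3364
Numerator = 0.03 − 0.3364 = -0.3064; denominator = 1 − 0.3364 = 0.6636
φ_{22} = -0.3064 / 0.6636 = -0.462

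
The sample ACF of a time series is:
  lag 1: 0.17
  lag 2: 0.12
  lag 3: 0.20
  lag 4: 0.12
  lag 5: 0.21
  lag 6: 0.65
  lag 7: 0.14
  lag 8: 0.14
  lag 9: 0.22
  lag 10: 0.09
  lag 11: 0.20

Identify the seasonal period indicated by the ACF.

The largest autocorrelation is r_6 = 0.65; the remaining lags stay at or below 0.22.
The dominant spike at lag 6 indicates a seasonal period of 6.

6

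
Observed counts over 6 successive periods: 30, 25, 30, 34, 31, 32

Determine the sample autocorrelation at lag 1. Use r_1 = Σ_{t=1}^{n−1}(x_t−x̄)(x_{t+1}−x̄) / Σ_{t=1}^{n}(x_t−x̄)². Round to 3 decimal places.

0.130

Mean x̄ = (30 + 25 + 30 + 34 + 31 + 32)/6 = 30.3333
Deviations from mean: -0.3333, -5.3333, -0.3333, 3.6667, 0.6667, 1.6667
Σ(x_t−x̄)(x_{t+1}−x̄) = (1.7778) + (1.7778) + (-1.2222) + (2.4444) + (1.1111) = 5.8889
Denominator Σ(x_t−x̄)² = 45.3333
r_1 = 5.8889 / 45.3333 = 0.130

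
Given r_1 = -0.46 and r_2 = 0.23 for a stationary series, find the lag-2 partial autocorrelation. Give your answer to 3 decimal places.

0.023

φ_{22} = (r_2 − r_1²) / (1 − r_1²)
r_1² = (-0.46)² = 0.2116
Numerator = 0.23 − 0.2116 = 0.0184; denominator = 1 − 0.2116 = 0.7884
φ_{22} = 0.0184 / 0.7884 = 0.023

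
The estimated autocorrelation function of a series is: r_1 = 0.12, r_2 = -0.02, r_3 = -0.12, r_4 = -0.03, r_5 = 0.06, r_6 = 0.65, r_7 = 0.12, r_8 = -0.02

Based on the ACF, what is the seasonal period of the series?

The largest autocorrelation is r_6 = 0.65; the remaining lags stay at or below 0.12.
The dominant spike at lag 6 indicates a seasonal period of 6.

6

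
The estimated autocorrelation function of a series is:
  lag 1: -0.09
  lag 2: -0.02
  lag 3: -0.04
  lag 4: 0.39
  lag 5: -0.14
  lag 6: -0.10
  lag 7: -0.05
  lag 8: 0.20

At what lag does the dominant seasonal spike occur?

4

The largest autocorrelation is r_4 = 0.39, with a weaker echo at lag 8 (0.20); the remaining lags stay at or below -0.02.
The dominant spike at lag 4 indicates a seasonal period of 4.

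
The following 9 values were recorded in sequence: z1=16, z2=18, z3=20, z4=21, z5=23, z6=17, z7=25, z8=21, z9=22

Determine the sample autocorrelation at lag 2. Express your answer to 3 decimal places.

0.217

Mean z̄ = (16 + 18 + 20 + 21 + 23 + 17 + 25 + 21 + 22)/9 = 20.3333
Numerator Σ_{t=1}^{7}(z_t−z̄)(z_{t+2}−z̄) = 14.7778
Denominator Σ(z_t−z̄)² = 68.0000
r_2 = 14.7778 / 68.0000 = 0.217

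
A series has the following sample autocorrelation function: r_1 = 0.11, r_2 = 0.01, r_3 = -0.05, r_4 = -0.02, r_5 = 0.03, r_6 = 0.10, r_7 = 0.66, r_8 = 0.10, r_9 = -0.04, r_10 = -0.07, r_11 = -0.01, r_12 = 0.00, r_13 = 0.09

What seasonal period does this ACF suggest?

The largest autocorrelation is r_7 = 0.66; the remaining lags stay at or below 0.11.
The dominant spike at lag 7 indicates a seasonal period of 7.

7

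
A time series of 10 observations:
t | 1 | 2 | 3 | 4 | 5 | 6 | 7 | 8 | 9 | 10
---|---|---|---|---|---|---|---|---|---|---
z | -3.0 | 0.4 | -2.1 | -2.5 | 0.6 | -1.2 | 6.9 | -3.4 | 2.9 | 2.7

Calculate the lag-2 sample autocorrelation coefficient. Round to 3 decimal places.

Mean z̄ = (-3.0 + 0.4 − 2.1 − 2.5 + 0.6 − 1.2 + 6.9 − 3.4 + 2.9 + 2.7)/10 = 0.1300
Numerator Σ_{t=1}^{8}(z_t−z̄)(z_{t+2}−z̄) = 26.2772
Denominator Σ(z_t−z̄)² = 96.3210
r_2 = 26.2772 / 96.3210 = 0.273

0.273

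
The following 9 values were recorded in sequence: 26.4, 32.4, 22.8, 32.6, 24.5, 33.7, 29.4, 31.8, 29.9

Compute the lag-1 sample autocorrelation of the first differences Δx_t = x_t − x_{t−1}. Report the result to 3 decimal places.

First differences Δx: 6.0, -9.6, 9.8, -8.1, 9.2, -4.3, 2.4, -1.9
Mean of differences = 0.4375
Numerator Σ(Δx_t−Δx̄)(Δx_{t+1}−Δx̄) = -359.9489
Denominator Σ(Δx_t−Δx̄)² = 400.7788
r_1(Δx) = -359.9489 / 400.7788 = -0.898

-0.898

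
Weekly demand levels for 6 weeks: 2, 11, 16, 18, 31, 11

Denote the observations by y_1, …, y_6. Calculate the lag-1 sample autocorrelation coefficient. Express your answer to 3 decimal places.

0.081

Mean ȳ = (2 + 11 + 16 + 18 + 31 + 11)/6 = 14.8333
Deviations from mean: -12.8333, -3.8333, 1.1667, 3.1667, 16.1667, -3.8333
Numerator Σ_{t=1}^{5}(y_t−ȳ)(y_{t+1}−ȳ) = 37.6389
Denominator Σ(y_t−ȳ)² = 466.8333
r_1 = 37.6389 / 466.8333 = 0.081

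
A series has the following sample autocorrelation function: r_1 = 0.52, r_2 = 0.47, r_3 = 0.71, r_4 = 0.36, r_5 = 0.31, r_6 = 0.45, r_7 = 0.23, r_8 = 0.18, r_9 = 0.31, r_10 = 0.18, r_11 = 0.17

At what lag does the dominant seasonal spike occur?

3

The largest autocorrelation is r_3 = 0.71; the remaining lags stay at or below 0.52. The elevated value at lag 1 (0.52), dropping to 0.47 at lag 2, reflects decaying short-term dependence rather than seasonality.
The dominant spike at lag 3 indicates a seasonal period of 3.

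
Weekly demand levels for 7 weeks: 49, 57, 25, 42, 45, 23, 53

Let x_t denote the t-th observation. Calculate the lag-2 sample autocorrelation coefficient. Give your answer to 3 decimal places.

Mean x̄ = (49 + 57 + 25 + 42 + 45 + 23 + 53)/7 = 42.0000
Σ(x_t−x̄)(x_{t+2}−x̄) = (-119.0000) + (0.0000) + (-51.0000) + (0.0000) + (33.0000) = -137.0000
Denominator Σ(x_t−x̄)² = 1054.0000
r_2 = -137.0000 / 1054.0000 = -0.130

-0.130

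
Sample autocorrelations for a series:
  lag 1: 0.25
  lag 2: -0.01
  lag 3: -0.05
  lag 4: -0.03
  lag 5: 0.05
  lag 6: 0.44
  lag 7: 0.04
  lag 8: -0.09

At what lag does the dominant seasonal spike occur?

The largest autocorrelation is r_6 = 0.44; the remaining lags stay at or below 0.25.
The dominant spike at lag 6 indicates a seasonal period of 6.

6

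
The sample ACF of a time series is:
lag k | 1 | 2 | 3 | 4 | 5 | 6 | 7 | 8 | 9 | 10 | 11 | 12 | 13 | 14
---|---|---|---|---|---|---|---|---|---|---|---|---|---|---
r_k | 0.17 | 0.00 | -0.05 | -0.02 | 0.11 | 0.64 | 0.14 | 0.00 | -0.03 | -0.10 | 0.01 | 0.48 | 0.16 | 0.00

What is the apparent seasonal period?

6

The largest autocorrelation is r_6 = 0.64, with a weaker echo at lag 12 (0.48); the remaining lags stay at or below 0.17.
The dominant spike at lag 6 indicates a seasonal period of 6.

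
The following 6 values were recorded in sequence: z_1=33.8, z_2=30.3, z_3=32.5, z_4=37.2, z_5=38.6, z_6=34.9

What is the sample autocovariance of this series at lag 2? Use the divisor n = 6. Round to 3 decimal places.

-2.850

Mean z̄ = (33.8 + 30.3 + 32.5 + 37.2 + 38.6 + 34.9)/6 = 34.5500
Deviations: -0.7500, -4.2500, -2.0500, 2.6500, 4.0500, 0.3500
Σ_{t=1}^{4}(z_t−z̄)(z_{t+2}−z̄) = -17.1000
γ_2 = -17.1000 / 6 = -2.850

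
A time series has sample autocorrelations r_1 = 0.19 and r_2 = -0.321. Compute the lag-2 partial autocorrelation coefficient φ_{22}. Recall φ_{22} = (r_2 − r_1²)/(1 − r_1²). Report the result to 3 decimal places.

φ_{22} = (r_2 − r_1²) / (1 − r_1²)
r_1² = (0.19)² = 0.0361
Numerator = -0.321 − 0.0361 = -0.3571; denominator = 1 − 0.0361 = 0.9639
φ_{22} = -0.3571 / 0.9639 = -0.370

-0.370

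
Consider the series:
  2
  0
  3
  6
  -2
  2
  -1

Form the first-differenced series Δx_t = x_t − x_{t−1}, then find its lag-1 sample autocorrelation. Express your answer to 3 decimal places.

-0.587

First differences Δx: -2, 3, 3, -8, 4, -3
Mean of differences = -0.5000
Numerator Σ(Δx_t−Δx̄)(Δx_{t+1}−Δx̄) = -64.2500
Denominator Σ(Δx_t−Δx̄)² = 109.5000
r_1(Δx) = -64.2500 / 109.5000 = -0.587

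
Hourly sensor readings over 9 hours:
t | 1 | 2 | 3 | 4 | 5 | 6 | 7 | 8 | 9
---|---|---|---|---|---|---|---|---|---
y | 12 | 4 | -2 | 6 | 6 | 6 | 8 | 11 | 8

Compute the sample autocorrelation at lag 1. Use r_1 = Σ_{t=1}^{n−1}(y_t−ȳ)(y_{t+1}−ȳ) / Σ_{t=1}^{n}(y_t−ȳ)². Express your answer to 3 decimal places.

0.189

Mean ȳ = (12 + 4 − 2 + 6 + 6 + 6 + 8 + 11 + 8)/9 = 6.5556
Numerator Σ_{t=1}^{8}(y_t−ȳ)(y_{t+1}−ȳ) = 25.3580
Denominator Σ(y_t−ȳ)² = 134.2222
r_1 = 25.3580 / 134.2222 = 0.189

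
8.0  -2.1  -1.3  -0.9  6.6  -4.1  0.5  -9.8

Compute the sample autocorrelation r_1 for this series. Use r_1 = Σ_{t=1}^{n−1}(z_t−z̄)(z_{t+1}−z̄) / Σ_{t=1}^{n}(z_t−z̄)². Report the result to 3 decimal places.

-0.236

Mean z̄ = (8.0 − 2.1 − 1.3 − 0.9 + 6.6 − 4.1 + 0.5 − 9.8)/8 = -0.3875
Σ(z_t−z̄)(z_{t+1}−z̄) = (-14.3636) + (1.5627) + (0.4677) + (-3.5811) + (-25.9411) + (-3.2948) + (-8.3536) = -53.5039
Denominator Σ(z_t−z̄)² = 226.3688
r_1 = -53.5039 / 226.3688 = -0.236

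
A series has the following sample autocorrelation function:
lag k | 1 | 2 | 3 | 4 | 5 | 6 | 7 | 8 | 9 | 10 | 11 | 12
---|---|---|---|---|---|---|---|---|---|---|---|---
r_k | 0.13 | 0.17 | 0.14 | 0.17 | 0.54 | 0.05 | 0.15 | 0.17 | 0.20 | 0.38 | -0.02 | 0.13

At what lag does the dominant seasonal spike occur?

5

The largest autocorrelation is r_5 = 0.54, with a weaker echo at lag 10 (0.38); the remaining lags stay at or below 0.20.
The dominant spike at lag 5 indicates a seasonal period of 5.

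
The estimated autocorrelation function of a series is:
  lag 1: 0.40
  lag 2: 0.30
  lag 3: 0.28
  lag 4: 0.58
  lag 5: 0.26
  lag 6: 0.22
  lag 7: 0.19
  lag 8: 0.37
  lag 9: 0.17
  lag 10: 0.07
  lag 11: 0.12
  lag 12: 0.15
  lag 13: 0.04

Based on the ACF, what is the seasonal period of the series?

The largest autocorrelation is r_4 = 0.58; the remaining lags stay at or below 0.40. The elevated value at lag 1 (0.40), dropping to 0.30 at lag 2, reflects decaying short-term dependence rather than seasonality.
The dominant spike at lag 4 indicates a seasonal period of 4.

4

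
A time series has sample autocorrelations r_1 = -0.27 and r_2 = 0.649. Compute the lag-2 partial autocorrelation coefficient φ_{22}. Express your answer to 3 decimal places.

0.621

φ_{22} = (r_2 − r_1²) / (1 − r_1²)
r_1² = (-0.27)² = 0.0729
Numerator = 0.649 − 0.0729 = 0.5761; denominator = 1 − 0.0729 = 0.9271
φ_{22} = 0.5761 / 0.9271 = 0.621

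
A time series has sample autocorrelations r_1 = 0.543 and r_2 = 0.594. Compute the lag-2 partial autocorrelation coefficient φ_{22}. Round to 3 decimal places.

φ_{22} = (r_2 − r_1²) / (1 − r_1²)
r_1² = (0.543)² = 0.294849
Numerator = 0.594 − 0.2948 = 0.2992; denominator = 1 − 0.2948 = 0.7052
φ_{22} = 0.2992 / 0.7052 = 0.424

0.424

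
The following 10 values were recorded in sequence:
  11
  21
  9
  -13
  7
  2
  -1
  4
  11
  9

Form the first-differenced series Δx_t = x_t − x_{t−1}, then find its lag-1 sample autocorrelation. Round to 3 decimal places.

-0.304

First differences Δx: 10, -12, -22, 20, -5, -3, 5, 7, -2
Mean of differences = -0.2222
Numerator Σ(Δx_t−Δx̄)(Δx_{t+1}−Δx̄) = -377.2716
Denominator Σ(Δx_t−Δx̄)² = 1239.5556
r_1(Δx) = -377.2716 / 1239.5556 = -0.304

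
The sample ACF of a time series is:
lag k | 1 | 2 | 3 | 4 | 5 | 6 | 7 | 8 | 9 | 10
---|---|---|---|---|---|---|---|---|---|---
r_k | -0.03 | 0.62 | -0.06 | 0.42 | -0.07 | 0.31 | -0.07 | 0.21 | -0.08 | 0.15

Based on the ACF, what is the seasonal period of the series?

2

The largest autocorrelation is r_2 = 0.62, with weaker echoes at lags 4 (0.42), 6 (0.31), 8 (0.21) and 10 (0.15); the remaining lags stay at or below -0.03.
The dominant spike at lag 2 indicates a seasonal period of 2.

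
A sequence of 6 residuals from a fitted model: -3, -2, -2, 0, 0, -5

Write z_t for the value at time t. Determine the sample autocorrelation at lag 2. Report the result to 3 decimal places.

Mean z̄ = (-3 − 2 − 2 + 0 + 0 − 5)/6 = -2.0000
Deviations from mean: -1.0000, 0.0000, 0.0000, 2.0000, 2.0000, -3.0000
Σ(z_t−z̄)(z_{t+2}−z̄) = (0.0000) + (0.0000) + (0.0000) + (-6.0000) = -6.0000
Denominator Σ(z_t−z̄)² = 18.0000
r_2 = -6.0000 / 18.0000 = -0.333

-0.333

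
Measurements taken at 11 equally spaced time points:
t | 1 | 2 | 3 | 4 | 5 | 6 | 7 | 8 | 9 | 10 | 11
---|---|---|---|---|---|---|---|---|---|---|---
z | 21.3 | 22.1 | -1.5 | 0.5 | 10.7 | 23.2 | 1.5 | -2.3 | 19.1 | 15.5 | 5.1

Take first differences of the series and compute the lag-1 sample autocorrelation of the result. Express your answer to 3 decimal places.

First differences Δz: 0.8, -23.6, 2.0, 10.2, 12.5, -21.7, -3.8, 21.4, -3.6, -10.4
Mean of differences = -1.6200
Numerator Σ(Δz_t−Δz̄)(Δz_{t+1}−Δz̄) = -241.2064
Denominator Σ(Δz_t−Δz̄)² = 1860.0560
r_1(Δz) = -241.2064 / 1860.0560 = -0.130

-0.130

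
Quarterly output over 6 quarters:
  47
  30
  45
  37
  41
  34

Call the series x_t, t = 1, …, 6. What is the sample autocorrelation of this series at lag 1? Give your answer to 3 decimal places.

Mean x̄ = (47 + 30 + 45 + 37 + 41 + 34)/6 = 39.0000
Deviations from mean: 8.0000, -9.0000, 6.0000, -2.0000, 2.0000, -5.0000
Σ(x_t−x̄)(x_{t+1}−x̄) = (-72.0000) + (-54.0000) + (-12.0000) + (-4.0000) + (-10.0000) = -152.0000
Denominator Σ(x_t−x̄)² = 214.0000
r_1 = -152.0000 / 214.0000 = -0.710

-0.710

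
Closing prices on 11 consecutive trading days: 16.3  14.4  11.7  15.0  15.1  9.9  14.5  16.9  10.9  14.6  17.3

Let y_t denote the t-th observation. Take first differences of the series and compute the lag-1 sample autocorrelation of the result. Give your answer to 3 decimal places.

-0.328

First differences Δy: -1.9, -2.7, 3.3, 0.1, -5.2, 4.6, 2.4, -6.0, 3.7, 2.7
Mean of differences = 0.1000
Numerator Σ(Δy_t−Δȳ)(Δy_{t+1}−Δȳ) = -43.4900
Denominator Σ(Δy_t−Δȳ)² = 132.6400
r_1(Δy) = -43.4900 / 132.6400 = -0.328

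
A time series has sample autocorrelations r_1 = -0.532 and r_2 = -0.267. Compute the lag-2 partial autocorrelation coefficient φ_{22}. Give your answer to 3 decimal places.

φ_{22} = (r_2 − r_1²) / (1 − r_1²)
r_1² = (-0.532)² = 0.283024
Numerator = -0.267 − 0.2830 = -0.5500; denominator = 1 − 0.2830 = 0.7170
φ_{22} = -0.5500 / 0.7170 = -0.767

-0.767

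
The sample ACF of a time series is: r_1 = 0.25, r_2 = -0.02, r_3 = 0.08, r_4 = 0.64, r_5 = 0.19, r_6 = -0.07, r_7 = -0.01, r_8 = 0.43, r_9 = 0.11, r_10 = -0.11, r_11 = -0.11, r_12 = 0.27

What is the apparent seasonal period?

4

The largest autocorrelation is r_4 = 0.64, with weaker echoes at lags 8 (0.43) and 12 (0.27); the remaining lags stay at or below 0.25.
The dominant spike at lag 4 indicates a seasonal period of 4.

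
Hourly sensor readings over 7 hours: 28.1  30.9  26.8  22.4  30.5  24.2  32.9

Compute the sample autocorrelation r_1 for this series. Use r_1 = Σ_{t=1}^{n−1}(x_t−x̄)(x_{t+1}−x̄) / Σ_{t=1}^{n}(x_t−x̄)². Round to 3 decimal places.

Mean x̄ = (28.1 + 30.9 + 26.8 + 22.4 + 30.5 + 24.2 + 32.9)/7 = 27.9714
Deviations from mean: 0.1286, 2.9286, -1.1714, -5.5714, 2.5286, -3.7714, 4.9286
Σ(x_t−x̄)(x_{t+1}−x̄) = (0.3765) + (-3.4306) + (6.5265) + (-14.0878) + (-9.5363) + (-18.5878) = -38.7394
Denominator Σ(x_t−x̄)² = 85.9143
r_1 = -38.7394 / 85.9143 = -0.451

-0.451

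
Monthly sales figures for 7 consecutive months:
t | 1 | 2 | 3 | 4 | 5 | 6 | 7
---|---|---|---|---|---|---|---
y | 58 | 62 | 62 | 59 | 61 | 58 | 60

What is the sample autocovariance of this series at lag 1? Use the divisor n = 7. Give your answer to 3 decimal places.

-0.714

Mean ȳ = (58 + 62 + 62 + 59 + 61 + 58 + 60)/7 = 60.0000
Σ_{t=1}^{6}(y_t−ȳ)(y_{t+1}−ȳ) = -5.0000
γ_1 = -5.0000 / 7 = -0.714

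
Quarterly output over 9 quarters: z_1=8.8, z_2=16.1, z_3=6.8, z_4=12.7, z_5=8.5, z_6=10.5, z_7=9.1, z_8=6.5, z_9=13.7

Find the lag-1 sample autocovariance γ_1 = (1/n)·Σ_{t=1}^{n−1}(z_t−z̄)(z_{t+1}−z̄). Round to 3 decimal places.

Mean z̄ = (8.8 + 16.1 + 6.8 + 12.7 + 8.5 + 10.5 + 9.1 + 6.5 + 13.7)/9 = 10.3000
Σ_{t=1}^{8}(z_t−z̄)(z_{t+1}−z̄) = -50.6800
γ_1 = -50.6800 / 9 = -5.631

-5.631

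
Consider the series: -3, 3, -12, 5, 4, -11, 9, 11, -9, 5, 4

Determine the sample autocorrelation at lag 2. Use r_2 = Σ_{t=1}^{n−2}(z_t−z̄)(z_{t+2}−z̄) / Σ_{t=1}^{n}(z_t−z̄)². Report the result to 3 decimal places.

Mean z̄ = (-3 + 3 − 12 + 5 + 4 − 11 + 9 + 11 − 9 + 5 + 4)/11 = 0.5455
Numerator Σ_{t=1}^{9}(z_t−z̄)(z_{t+2}−z̄) = -197.9587
Denominator Σ(z_t−z̄)² = 644.7273
r_2 = -197.9587 / 644.7273 = -0.307

-0.307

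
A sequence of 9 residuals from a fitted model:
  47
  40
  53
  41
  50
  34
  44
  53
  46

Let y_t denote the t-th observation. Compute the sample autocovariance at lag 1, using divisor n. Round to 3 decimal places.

-16.235

Mean ȳ = (47 + 40 + 53 + 41 + 50 + 34 + 44 + 53 + 46)/9 = 45.3333
Σ_{t=1}^{8}(y_t−ȳ)(y_{t+1}−ȳ) = -146.1111
γ_1 = -146.1111 / 9 = -16.235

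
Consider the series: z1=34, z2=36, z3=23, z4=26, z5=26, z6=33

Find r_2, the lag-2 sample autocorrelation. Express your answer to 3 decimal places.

-0.282

Mean z̄ = (34 + 36 + 23 + 26 + 26 + 33)/6 = 29.6667
Σ(z_t−z̄)(z_{t+2}−z̄) = (-28.8889) + (-23.2222) + (24.4444) + (-12.2222) = -39.8889
Denominator Σ(z_t−z̄)² = 141.3333
r_2 = -39.8889 / 141.3333 = -0.282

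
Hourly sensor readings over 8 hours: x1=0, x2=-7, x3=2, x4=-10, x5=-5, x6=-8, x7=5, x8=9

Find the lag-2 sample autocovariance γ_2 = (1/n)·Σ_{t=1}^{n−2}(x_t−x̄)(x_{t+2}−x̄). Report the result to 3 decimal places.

Mean x̄ = (0 − 7 + 2 − 10 − 5 − 8 + 5 + 9)/8 = -1.7500
Σ_{t=1}^{6}(x_t−x̄)(x_{t+2}−x̄) = 0.1250
γ_2 = 0.1250 / 8 = 0.016

0.016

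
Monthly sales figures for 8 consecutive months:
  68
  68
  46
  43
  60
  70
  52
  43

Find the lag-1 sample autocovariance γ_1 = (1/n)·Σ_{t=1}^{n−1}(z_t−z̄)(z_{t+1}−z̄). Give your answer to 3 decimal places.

19.148

Mean z̄ = (68 + 68 + 46 + 43 + 60 + 70 + 52 + 43)/8 = 56.2500
Deviations: 11.7500, 11.7500, -10.2500, -13.2500, 3.7500, 13.7500, -4.2500, -13.2500
Σ_{t=1}^{7}(z_t−z̄)(z_{t+1}−z̄) = 153.1875
γ_1 = 153.1875 / 8 = 19.148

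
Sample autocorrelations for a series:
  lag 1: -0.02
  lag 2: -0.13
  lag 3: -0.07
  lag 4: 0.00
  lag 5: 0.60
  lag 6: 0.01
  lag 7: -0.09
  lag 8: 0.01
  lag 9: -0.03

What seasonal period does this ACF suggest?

5

The largest autocorrelation is r_5 = 0.60; the remaining lags stay at or below 0.01.
The dominant spike at lag 5 indicates a seasonal period of 5.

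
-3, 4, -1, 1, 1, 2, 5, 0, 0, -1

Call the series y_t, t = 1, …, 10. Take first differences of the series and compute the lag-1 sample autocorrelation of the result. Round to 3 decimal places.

First differences Δy: 7, -5, 2, 0, 1, 3, -5, 0, -1
Mean of differences = 0.2222
Numerator Σ(Δy_t−Δȳ)(Δy_{t+1}−Δȳ) = -56.1605
Denominator Σ(Δy_t−Δȳ)² = 113.5556
r_1(Δy) = -56.1605 / 113.5556 = -0.495

-0.495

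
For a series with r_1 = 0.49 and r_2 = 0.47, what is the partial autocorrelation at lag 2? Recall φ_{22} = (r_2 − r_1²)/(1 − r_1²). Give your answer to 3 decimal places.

0.303

φ_{22} = (r_2 − r_1²) / (1 − r_1²)
r_1² = (0.49)² = 0.2401
Numerator = 0.47 − 0.2401 = 0.2299; denominator = 1 − 0.2401 = 0.7599
φ_{22} = 0.2299 / 0.7599 = 0.303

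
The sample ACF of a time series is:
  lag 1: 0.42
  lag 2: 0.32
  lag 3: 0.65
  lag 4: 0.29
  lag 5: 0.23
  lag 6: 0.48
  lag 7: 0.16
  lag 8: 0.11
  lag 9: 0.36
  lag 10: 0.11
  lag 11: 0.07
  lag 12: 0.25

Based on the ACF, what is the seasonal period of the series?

3

The largest autocorrelation is r_3 = 0.65, with a weaker echo at lag 6 (0.48); the remaining lags stay at or below 0.42. The elevated value at lag 1 (0.42), dropping to 0.32 at lag 2, reflects decaying short-term dependence rather than seasonality.
The dominant spike at lag 3 indicates a seasonal period of 3.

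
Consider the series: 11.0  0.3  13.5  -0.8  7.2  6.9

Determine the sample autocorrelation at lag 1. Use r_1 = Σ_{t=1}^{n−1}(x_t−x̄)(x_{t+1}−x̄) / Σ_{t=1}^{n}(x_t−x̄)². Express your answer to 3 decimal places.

Mean x̄ = (11.0 + 0.3 + 13.5 − 0.8 + 7.2 + 6.9)/6 = 6.3500
Deviations from mean: 4.6500, -6.0500, 7.1500, -7.1500, 0.8500, 0.5500
Numerator Σ_{t=1}^{5}(x_t−x̄)(x_{t+1}−x̄) = -128.1225
Denominator Σ(x_t−x̄)² = 161.4950
r_1 = -128.1225 / 161.4950 = -0.793

-0.793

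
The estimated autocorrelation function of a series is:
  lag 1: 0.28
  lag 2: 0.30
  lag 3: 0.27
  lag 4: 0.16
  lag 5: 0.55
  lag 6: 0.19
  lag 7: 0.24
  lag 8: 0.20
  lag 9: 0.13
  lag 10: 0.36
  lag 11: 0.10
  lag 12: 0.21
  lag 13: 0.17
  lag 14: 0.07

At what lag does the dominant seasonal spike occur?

5

The largest autocorrelation is r_5 = 0.55, with a weaker echo at lag 10 (0.36); the remaining lags stay at or below 0.30.
The dominant spike at lag 5 indicates a seasonal period of 5.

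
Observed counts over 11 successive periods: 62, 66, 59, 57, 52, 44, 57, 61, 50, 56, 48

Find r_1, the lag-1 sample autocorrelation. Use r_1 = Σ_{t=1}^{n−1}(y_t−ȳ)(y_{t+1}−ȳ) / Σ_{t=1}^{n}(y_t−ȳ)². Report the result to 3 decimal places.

Mean ȳ = (62 + 66 + 59 + 57 + 52 + 44 + 57 + 61 + 50 + 56 + 48)/11 = 55.6364
Numerator Σ_{t=1}^{10}(y_t−ȳ)(y_{t+1}−ȳ) = 99.1405
Denominator Σ(y_t−ȳ)² = 430.5455
r_1 = 99.1405 / 430.5455 = 0.230

0.230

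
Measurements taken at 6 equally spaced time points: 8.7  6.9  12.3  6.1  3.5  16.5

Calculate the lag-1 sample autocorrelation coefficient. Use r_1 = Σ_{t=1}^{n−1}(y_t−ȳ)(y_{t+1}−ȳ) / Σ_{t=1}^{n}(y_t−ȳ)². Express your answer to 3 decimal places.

Mean ȳ = (8.7 + 6.9 + 12.3 + 6.1 + 3.5 + 16.5)/6 = 9.0000
Numerator Σ_{t=1}^{5}(y_t−ȳ)(y_{t+1}−ȳ) = -41.1700
Denominator Σ(y_t−ȳ)² = 110.3000
r_1 = -41.1700 / 110.3000 = -0.373

-0.373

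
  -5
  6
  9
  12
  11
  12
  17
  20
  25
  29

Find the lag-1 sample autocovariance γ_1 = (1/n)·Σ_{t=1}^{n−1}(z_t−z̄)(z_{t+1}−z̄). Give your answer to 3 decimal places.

45.684

Mean z̄ = (-5 + 6 + 9 + 12 + 11 + 12 + 17 + 20 + 25 + 29)/10 = 13.6000
Σ_{t=1}^{9}(z_t−z̄)(z_{t+1}−z̄) = 456.8400
γ_1 = 456.8400 / 10 = 45.684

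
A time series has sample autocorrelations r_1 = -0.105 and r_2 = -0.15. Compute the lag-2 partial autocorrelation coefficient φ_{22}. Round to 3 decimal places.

φ_{22} = (r_2 − r_1²) / (1 − r_1²)
r_1² = (-0.105)² = 0.011025
Numerator = -0.15 − 0.0110 = -0.1610; denominator = 1 − 0.0110 = 0.9890
φ_{22} = -0.1610 / 0.9890 = -0.163

-0.163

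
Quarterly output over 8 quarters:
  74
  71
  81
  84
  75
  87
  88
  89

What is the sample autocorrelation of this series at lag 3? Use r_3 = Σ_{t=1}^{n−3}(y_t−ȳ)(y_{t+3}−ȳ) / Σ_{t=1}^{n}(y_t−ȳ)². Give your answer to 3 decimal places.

0.036

Mean ȳ = (74 + 71 + 81 + 84 + 75 + 87 + 88 + 89)/8 = 81.1250
Deviations from mean: -7.1250, -10.1250, -0.1250, 2.8750, -6.1250, 5.8750, 6.8750, 7.8750
Numerator Σ_{t=1}^{5}(y_t−ȳ)(y_{t+3}−ȳ) = 12.3281
Denominator Σ(y_t−ȳ)² = 342.8750
r_3 = 12.3281 / 342.8750 = 0.036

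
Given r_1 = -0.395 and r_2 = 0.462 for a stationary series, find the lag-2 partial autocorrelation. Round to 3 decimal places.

0.363

φ_{22} = (r_2 − r_1²) / (1 − r_1²)
r_1² = (-0.395)² = 0.156025
Numerator = 0.462 − 0.1560 = 0.3060; denominator = 1 − 0.1560 = 0.8440
φ_{22} = 0.3060 / 0.8440 = 0.363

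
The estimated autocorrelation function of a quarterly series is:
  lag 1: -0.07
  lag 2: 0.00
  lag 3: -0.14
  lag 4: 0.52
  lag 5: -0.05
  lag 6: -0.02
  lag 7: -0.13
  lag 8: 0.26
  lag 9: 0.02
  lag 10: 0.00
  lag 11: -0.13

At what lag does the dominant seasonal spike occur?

4

The largest autocorrelation is r_4 = 0.52, with a weaker echo at lag 8 (0.26); the remaining lags stay at or below 0.02.
The dominant spike at lag 4 indicates a seasonal period of 4.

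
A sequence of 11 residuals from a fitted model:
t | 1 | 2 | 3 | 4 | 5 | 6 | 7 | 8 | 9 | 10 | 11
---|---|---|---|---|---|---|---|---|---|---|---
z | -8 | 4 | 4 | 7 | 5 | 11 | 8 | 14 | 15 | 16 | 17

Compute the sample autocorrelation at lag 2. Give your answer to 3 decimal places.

Mean z̄ = (-8 + 4 + 4 + 7 + 5 + 11 + 8 + 14 + 15 + 16 + 17)/11 = 8.4545
Numerator Σ_{t=1}^{9}(z_t−z̄)(z_{t+2}−z̄) = 201.9504
Denominator Σ(z_t−z̄)² = 534.7273
r_2 = 201.9504 / 534.7273 = 0.378

0.378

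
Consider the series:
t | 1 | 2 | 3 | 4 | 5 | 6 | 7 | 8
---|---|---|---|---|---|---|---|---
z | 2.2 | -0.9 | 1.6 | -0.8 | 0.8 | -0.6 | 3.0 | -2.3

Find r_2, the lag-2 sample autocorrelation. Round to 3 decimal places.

0.396

Mean z̄ = (2.2 − 0.9 + 1.6 − 0.8 + 0.8 − 0.6 + 3.0 − 2.3)/8 = 0.3750
Numerator Σ_{t=1}^{6}(z_t−z̄)(z_{t+2}−z̄) = 9.1238
Denominator Σ(z_t−z̄)² = 23.0150
r_2 = 9.1238 / 23.0150 = 0.396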